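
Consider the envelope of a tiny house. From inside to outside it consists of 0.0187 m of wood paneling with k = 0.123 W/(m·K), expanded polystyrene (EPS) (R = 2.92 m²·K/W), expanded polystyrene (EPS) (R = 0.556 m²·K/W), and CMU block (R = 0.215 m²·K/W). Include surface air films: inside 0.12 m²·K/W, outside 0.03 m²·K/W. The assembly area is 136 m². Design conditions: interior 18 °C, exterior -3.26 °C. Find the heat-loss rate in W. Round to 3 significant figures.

0.0187/0.123 = 0.152
R_total = 0.12 + 0.152 + 2.92 + 0.556 + 0.215 + 0.03 = 3.993 m²·K/W
Q = A·ΔT/R = 136 × (18 − (-3.26)) / 3.993 = 724.1 W

724 W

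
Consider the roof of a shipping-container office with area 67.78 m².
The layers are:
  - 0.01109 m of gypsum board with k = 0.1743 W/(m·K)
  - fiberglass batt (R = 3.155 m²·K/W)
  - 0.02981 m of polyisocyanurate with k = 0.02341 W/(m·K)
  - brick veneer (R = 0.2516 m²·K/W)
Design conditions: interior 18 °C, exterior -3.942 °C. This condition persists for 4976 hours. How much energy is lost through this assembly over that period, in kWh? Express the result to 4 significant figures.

0.01109/0.1743 = 0.063626
0.02981/0.02341 = 1.2734
R_total = 0.063626 + 3.155 + 1.2734 + 0.2516 = 4.7436 m²·K/W
Q = 67.78 × (18 − (-3.942)) / 4.7436 = 313.52 W
E = 313.52 W × 4976 h / 1000 = 1560.1 kWh

1560 kWh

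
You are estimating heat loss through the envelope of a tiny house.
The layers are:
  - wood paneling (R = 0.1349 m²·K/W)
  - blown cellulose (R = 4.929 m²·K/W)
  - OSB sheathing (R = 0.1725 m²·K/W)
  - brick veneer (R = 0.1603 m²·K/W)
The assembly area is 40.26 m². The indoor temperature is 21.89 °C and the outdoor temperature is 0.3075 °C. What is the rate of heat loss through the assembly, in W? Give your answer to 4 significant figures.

R_total = 0.1349 + 4.929 + 0.1725 + 0.1603 = 5.3967 m²·K/W
Q = A·ΔT/R = 40.26 × (21.89 − 0.3075) / 5.3967 = 161.01 W

161.0 W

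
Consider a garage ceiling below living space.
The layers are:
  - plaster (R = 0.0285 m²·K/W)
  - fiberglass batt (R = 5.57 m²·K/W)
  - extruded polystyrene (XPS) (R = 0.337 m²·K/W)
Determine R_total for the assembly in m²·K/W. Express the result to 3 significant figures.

5.94 m²·K/W

R_total = 0.0285 + 5.57 + 0.337 = 5.936 m²·K/W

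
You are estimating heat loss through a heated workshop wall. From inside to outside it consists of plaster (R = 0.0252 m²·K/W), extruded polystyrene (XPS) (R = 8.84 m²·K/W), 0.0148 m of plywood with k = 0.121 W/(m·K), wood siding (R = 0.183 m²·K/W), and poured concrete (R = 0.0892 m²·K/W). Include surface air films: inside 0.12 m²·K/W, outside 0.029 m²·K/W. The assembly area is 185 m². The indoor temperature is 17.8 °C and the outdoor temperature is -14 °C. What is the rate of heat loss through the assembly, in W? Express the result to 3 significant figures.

625 W

0.0148/0.121 = 0.1223
R_total = 0.12 + 0.0252 + 8.84 + 0.1223 + 0.183 + 0.0892 + 0.029 = 9.409 m²·K/W
Q = A·ΔT/R = 185 × (17.8 − (-14)) / 9.409 = 625.3 W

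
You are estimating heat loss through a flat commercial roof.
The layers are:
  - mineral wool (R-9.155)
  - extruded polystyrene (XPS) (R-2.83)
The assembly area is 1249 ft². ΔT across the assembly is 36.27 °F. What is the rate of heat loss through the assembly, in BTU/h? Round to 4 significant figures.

R_total = 9.155 + 2.83 = 11.985 ft²·°F·h/BTU
Q = A·ΔT/R = 1249 × 36.27 / 11.985 = 3779.8 BTU/h

3780 BTU/h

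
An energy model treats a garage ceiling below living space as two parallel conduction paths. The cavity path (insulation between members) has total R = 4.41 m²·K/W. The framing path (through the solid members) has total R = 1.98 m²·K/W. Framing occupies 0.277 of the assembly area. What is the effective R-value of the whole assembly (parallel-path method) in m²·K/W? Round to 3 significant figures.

U_eff = 0.723/4.41 + 0.277/1.98 = 0.1639 + 0.1399 = 0.3038
R_eff = 1/U_eff = 3.291 m²·K/W

3.29 m²·K/W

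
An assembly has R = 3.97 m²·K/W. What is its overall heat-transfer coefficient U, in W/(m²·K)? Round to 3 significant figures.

0.252 W/(m²·K)

U = 1/R = 1/3.97 = 0.2519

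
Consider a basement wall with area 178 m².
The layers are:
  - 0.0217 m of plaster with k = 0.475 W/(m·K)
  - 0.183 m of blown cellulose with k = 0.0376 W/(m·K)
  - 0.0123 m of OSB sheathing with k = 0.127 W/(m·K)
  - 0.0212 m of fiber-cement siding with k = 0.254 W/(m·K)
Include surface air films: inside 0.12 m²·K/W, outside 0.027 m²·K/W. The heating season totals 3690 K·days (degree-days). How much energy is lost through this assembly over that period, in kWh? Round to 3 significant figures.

3010 kWh

0.0217/0.475 = 0.04568
0.183/0.0376 = 4.867
0.0123/0.127 = 0.09685
0.0212/0.254 = 0.08346
R_total = 0.12 + 0.04568 + 4.867 + 0.09685 + 0.08346 + 0.027 = 5.24 m²·K/W
E = A × HDD × 24 / R / 1000 = 178 × 3690 × 24 / 5.24 / 1000 = 3008 kWh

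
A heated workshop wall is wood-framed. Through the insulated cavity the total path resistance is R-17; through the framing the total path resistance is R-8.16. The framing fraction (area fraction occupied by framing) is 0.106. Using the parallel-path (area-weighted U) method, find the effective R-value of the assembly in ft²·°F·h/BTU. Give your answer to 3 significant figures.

15.2 ft²·°F·h/BTU

U_eff = 0.894/17 + 0.106/8.16 = 0.05259 + 0.01299 = 0.06558
R_eff = 1/U_eff = 15.25 ft²·°F·h/BTU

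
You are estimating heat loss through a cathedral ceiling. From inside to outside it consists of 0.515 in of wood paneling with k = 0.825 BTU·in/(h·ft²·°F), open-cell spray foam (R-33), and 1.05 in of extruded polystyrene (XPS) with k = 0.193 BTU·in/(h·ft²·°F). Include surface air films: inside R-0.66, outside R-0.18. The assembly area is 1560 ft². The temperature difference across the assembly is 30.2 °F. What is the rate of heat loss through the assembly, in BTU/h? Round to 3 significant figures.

1180 BTU/h

0.515/0.825 = 0.6242
1.05/0.193 = 5.44
R_total = 0.66 + 0.6242 + 33 + 5.44 + 0.18 = 39.9 ft²·°F·h/BTU
Q = A·ΔT/R = 1560 × 30.2 / 39.9 = 1181 BTU/h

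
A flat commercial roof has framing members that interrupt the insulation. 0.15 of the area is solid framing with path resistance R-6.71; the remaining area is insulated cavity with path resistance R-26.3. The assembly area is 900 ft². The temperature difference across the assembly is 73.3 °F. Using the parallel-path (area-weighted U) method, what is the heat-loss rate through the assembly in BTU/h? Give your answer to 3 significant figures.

U_eff = 0.85/26.3 + 0.15/6.71 = 0.03232 + 0.02235 = 0.05467
R_eff = 1/U_eff = 18.29 ft²·°F·h/BTU
Q = 900 × 73.3 / 18.29 = 3607 BTU/h

3610 BTU/h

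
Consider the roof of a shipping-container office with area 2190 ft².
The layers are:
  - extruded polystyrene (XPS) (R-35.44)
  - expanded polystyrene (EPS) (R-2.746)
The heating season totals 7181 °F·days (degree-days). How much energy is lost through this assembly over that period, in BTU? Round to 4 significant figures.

R_total = 35.44 + 2.746 = 38.186 ft²·°F·h/BTU
E = A × HDD × 24 / R = 2190 × 7181 × 24 / 38.186 = 9884100 BTU

9884000 BTU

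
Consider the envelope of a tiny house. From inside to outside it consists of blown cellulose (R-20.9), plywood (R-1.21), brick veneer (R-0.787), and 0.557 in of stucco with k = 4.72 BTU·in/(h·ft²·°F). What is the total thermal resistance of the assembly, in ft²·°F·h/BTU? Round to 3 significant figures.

23.0 ft²·°F·h/BTU

0.557/4.72 = 0.118
R_total = 20.9 + 1.21 + 0.787 + 0.118 = 23.02 ft²·°F·h/BTU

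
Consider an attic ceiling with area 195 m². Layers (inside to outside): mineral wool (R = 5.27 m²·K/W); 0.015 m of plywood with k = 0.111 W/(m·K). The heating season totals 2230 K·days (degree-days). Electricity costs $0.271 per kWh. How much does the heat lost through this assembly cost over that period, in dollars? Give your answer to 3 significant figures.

0.015/0.111 = 0.1351
R_total = 5.27 + 0.1351 = 5.405 m²·K/W
E = A × HDD × 24 / R / 1000 = 195 × 2230 × 24 / 5.405 / 1000 = 1931 kWh
Cost = 1931 × 0.271 = $523.3

523 dollars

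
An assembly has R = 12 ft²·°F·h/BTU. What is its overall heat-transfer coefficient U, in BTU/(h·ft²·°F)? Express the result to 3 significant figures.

0.0833 BTU/(h·ft²·°F)

U = 1/R = 1/12 = 0.08333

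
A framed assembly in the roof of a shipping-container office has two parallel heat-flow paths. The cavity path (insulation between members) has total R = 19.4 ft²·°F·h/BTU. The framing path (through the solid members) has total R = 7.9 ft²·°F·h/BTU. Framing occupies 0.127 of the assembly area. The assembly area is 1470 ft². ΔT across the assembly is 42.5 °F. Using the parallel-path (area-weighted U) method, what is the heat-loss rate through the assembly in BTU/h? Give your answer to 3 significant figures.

3820 BTU/h

U_eff = 0.873/19.4 + 0.127/7.9 = 0.045 + 0.01608 = 0.06108
R_eff = 1/U_eff = 16.37 ft²·°F·h/BTU
Q = 1470 × 42.5 / 16.37 = 3816 BTU/h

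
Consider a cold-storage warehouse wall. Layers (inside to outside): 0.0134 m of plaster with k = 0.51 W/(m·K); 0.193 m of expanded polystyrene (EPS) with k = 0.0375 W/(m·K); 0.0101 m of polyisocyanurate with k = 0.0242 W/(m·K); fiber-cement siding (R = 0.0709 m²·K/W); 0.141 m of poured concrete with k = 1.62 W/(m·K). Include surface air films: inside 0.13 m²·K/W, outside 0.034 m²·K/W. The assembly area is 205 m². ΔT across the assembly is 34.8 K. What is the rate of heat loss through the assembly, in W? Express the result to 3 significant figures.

0.0134/0.51 = 0.02627
0.193/0.0375 = 5.147
0.0101/0.0242 = 0.4174
0.141/1.62 = 0.08704
R_total = 0.13 + 0.02627 + 5.147 + 0.4174 + 0.0709 + 0.08704 + 0.034 = 5.912 m²·K/W
Q = A·ΔT/R = 205 × 34.8 / 5.912 = 1207 W

1210 W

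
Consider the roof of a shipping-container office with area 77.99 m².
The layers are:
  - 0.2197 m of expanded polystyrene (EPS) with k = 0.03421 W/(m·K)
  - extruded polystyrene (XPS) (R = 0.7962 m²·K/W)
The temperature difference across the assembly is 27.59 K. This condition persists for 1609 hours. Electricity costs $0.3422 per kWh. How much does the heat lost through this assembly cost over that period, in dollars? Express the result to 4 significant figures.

0.2197/0.03421 = 6.4221
R_total = 6.4221 + 0.7962 = 7.2183 m²·K/W
Q = 77.99 × 27.59 / 7.2183 = 298.1 W
E = 298.1 W × 1609 h / 1000 = 479.64 kWh
Cost = 479.64 × 0.3422 = $164.13

164.1 dollars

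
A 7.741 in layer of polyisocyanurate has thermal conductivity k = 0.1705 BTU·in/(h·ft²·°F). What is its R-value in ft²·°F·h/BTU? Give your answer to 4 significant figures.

R = L/k = 7.741/0.1705 = 45.402 ft²·°F·h/BTU

45.40 ft²·°F·h/BTU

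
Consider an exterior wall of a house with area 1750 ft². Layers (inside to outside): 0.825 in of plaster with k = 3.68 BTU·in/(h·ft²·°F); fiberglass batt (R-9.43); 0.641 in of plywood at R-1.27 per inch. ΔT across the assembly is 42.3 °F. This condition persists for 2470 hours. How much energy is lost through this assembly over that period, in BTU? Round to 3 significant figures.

17500000 BTU

0.825/3.68 = 0.2242
0.641 × 1.27 = 0.8141
R_total = 0.2242 + 9.43 + 0.8141 = 10.47 ft²·°F·h/BTU
Q = 1750 × 42.3 / 10.47 = 7071 BTU/h
E = 7071 × 2470 = 17470000 BTU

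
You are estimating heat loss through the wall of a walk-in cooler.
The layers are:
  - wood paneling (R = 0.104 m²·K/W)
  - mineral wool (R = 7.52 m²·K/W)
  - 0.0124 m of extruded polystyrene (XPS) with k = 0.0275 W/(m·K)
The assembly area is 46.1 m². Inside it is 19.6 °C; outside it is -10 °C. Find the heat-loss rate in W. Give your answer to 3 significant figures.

0.0124/0.0275 = 0.4509
R_total = 0.104 + 7.52 + 0.4509 = 8.075 m²·K/W
Q = A·ΔT/R = 46.1 × (19.6 − (-10)) / 8.075 = 169 W

169 W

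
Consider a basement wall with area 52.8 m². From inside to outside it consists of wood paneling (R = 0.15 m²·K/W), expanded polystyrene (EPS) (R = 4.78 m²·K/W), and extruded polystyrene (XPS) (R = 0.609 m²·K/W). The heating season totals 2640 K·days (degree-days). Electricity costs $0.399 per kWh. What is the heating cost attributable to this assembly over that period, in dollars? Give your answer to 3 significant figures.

241 dollars

R_total = 0.15 + 4.78 + 0.609 = 5.539 m²·K/W
E = A × HDD × 24 / R / 1000 = 52.8 × 2640 × 24 / 5.539 / 1000 = 604 kWh
Cost = 604 × 0.399 = $241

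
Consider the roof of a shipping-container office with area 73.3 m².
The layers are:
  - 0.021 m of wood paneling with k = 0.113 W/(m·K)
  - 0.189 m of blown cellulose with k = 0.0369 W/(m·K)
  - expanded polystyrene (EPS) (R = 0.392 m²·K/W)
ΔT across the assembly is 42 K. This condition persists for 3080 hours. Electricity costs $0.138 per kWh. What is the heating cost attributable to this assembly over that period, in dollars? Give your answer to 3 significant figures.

0.021/0.113 = 0.1858
0.189/0.0369 = 5.122
R_total = 0.1858 + 5.122 + 0.392 = 5.7 m²·K/W
Q = 73.3 × 42 / 5.7 = 540.1 W
E = 540.1 W × 3080 h / 1000 = 1664 kWh
Cost = 1664 × 0.138 = $229.6

230 dollars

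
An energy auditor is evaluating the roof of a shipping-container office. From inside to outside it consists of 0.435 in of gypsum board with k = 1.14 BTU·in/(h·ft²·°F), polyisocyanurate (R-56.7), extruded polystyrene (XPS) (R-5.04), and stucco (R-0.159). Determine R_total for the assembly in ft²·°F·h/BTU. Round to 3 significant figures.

0.435/1.14 = 0.3816
R_total = 0.3816 + 56.7 + 5.04 + 0.159 = 62.28 ft²·°F·h/BTU

62.3 ft²·°F·h/BTU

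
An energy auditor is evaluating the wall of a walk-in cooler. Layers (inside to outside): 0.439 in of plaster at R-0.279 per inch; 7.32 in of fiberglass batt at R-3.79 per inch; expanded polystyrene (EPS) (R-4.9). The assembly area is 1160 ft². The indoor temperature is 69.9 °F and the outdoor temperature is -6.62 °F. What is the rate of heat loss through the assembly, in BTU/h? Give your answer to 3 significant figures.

2710 BTU/h

0.439 × 0.279 = 0.1225
7.32 × 3.79 = 27.74
R_total = 0.1225 + 27.74 + 4.9 = 32.77 ft²·°F·h/BTU
Q = A·ΔT/R = 1160 × (69.9 − (-6.62)) / 32.77 = 2709 BTU/h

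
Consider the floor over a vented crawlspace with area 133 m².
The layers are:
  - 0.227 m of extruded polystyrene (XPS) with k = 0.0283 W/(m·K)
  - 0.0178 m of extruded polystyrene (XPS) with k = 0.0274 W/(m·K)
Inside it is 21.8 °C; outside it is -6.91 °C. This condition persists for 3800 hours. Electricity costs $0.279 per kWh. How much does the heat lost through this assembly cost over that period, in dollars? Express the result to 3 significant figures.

467 dollars

0.227/0.0283 = 8.021
0.0178/0.0274 = 0.6496
R_total = 8.021 + 0.6496 = 8.671 m²·K/W
Q = 133 × (21.8 − (-6.91)) / 8.671 = 440.4 W
E = 440.4 W × 3800 h / 1000 = 1673 kWh
Cost = 1673 × 0.279 = $466.9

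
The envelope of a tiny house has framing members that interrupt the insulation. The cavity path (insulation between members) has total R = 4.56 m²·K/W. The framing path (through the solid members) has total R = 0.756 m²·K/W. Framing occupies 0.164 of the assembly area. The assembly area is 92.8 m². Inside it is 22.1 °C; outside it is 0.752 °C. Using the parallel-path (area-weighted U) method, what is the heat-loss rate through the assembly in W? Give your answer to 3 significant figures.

U_eff = 0.836/4.56 + 0.164/0.756 = 0.1833 + 0.2169 = 0.4003
R_eff = 1/U_eff = 2.498 m²·K/W
Q = 92.8 × (22.1 − 0.752) / 2.498 = 793 W

793 W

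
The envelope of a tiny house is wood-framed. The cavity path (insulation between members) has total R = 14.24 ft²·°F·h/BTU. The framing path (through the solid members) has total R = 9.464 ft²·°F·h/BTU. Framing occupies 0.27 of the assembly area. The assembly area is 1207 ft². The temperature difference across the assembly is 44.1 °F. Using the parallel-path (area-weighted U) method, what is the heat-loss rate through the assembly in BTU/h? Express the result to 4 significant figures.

4247 BTU/h

U_eff = 0.73/14.24 + 0.27/9.464 = 0.051264 + 0.028529 = 0.079793
R_eff = 1/U_eff = 12.532 ft²·°F·h/BTU
Q = 1207 × 44.1 / 12.532 = 4247.3 BTU/h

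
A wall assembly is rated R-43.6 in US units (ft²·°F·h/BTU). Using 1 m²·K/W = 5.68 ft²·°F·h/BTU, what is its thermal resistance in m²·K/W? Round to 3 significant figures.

R_SI = 43.6/5.68 = 7.676

7.68 m²·K/W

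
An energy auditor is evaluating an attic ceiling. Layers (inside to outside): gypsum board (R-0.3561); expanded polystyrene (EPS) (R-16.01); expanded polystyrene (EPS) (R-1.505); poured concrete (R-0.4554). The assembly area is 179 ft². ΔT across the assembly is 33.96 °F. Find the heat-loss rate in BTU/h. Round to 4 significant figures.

331.7 BTU/h

R_total = 0.3561 + 16.01 + 1.505 + 0.4554 = 18.327 ft²·°F·h/BTU
Q = A·ΔT/R = 179 × 33.96 / 18.327 = 331.7 BTU/h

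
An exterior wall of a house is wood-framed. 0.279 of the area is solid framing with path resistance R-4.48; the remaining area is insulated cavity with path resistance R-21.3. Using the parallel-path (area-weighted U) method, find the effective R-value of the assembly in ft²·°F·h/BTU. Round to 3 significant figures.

10.4 ft²·°F·h/BTU

U_eff = 0.721/21.3 + 0.279/4.48 = 0.03385 + 0.06228 = 0.09613
R_eff = 1/U_eff = 10.4 ft²·°F·h/BTU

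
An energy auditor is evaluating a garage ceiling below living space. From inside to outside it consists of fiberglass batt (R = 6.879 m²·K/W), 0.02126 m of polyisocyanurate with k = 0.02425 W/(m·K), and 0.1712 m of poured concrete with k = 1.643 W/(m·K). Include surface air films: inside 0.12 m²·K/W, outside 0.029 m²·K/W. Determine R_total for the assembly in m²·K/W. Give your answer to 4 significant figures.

8.009 m²·K/W

0.02126/0.02425 = 0.8767
0.1712/1.643 = 0.1042
R_total = 0.12 + 6.879 + 0.8767 + 0.1042 + 0.029 = 8.0089 m²·K/W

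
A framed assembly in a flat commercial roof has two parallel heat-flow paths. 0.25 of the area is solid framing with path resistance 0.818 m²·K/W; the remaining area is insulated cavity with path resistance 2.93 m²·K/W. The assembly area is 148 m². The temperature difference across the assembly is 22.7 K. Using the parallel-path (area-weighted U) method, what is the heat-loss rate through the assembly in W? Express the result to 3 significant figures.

1890 W

U_eff = 0.75/2.93 + 0.25/0.818 = 0.256 + 0.3056 = 0.5616
R_eff = 1/U_eff = 1.781 m²·K/W
Q = 148 × 22.7 / 1.781 = 1887 W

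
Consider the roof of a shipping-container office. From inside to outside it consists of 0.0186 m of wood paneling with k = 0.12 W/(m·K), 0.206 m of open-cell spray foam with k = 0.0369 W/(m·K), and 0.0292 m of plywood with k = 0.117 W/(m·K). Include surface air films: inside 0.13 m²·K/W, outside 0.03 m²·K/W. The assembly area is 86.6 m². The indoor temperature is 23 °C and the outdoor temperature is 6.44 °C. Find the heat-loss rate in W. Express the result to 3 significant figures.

0.0186/0.12 = 0.155
0.206/0.0369 = 5.583
0.0292/0.117 = 0.2496
R_total = 0.13 + 0.155 + 5.583 + 0.2496 + 0.03 = 6.147 m²·K/W
Q = A·ΔT/R = 86.6 × (23 − 6.44) / 6.147 = 233.3 W

233 W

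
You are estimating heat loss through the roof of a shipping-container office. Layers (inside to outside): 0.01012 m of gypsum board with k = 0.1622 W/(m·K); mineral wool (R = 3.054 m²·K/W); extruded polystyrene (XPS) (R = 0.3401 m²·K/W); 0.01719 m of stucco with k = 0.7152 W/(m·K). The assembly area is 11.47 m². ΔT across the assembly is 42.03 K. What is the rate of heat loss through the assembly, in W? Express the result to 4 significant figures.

0.01012/0.1622 = 0.062392
0.01719/0.7152 = 0.024035
R_total = 0.062392 + 3.054 + 0.3401 + 0.024035 = 3.4805 m²·K/W
Q = A·ΔT/R = 11.47 × 42.03 / 3.4805 = 138.51 W

138.5 W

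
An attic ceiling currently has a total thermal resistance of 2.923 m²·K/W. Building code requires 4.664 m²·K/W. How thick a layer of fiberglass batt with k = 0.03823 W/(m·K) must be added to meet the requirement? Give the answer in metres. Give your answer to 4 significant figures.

0.06656 m

ΔR = 4.664 − 2.923 = 1.741 m²·K/W
L = ΔR × k = 1.741 × 0.03823 = 0.066558 m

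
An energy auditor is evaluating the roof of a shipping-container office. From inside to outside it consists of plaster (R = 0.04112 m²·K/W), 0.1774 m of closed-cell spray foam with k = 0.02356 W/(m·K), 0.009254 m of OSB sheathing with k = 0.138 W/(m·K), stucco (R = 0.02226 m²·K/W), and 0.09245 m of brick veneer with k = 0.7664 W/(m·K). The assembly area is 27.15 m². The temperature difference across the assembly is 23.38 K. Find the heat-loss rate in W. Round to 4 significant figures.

81.58 W

0.1774/0.02356 = 7.5297
0.009254/0.138 = 0.067058
0.09245/0.7664 = 0.12063
R_total = 0.04112 + 7.5297 + 0.067058 + 0.02226 + 0.12063 = 7.7808 m²·K/W
Q = A·ΔT/R = 27.15 × 23.38 / 7.7808 = 81.581 W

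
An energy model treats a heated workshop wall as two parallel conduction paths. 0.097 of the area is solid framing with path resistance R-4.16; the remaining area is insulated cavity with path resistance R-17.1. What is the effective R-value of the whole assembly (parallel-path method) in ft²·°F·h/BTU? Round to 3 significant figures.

13.1 ft²·°F·h/BTU

U_eff = 0.903/17.1 + 0.097/4.16 = 0.05281 + 0.02332 = 0.07612
R_eff = 1/U_eff = 13.14 ft²·°F·h/BTU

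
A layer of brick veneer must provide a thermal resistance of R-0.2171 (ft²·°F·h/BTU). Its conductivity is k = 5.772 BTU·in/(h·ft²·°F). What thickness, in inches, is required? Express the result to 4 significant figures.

L = R × k = 0.2171 × 5.772 = 1.2531 in

1.253 in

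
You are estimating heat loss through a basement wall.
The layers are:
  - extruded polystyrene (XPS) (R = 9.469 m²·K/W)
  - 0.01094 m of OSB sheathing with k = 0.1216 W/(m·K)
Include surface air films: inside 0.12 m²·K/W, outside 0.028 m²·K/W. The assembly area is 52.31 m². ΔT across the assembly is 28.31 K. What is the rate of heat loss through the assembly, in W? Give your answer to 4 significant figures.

152.6 W

0.01094/0.1216 = 0.089967
R_total = 0.12 + 9.469 + 0.089967 + 0.028 = 9.707 m²·K/W
Q = A·ΔT/R = 52.31 × 28.31 / 9.707 = 152.56 W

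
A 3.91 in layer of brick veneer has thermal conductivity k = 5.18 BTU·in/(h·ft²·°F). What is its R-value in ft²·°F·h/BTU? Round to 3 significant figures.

R = L/k = 3.91/5.18 = 0.7548 ft²·°F·h/BTU

0.755 ft²·°F·h/BTU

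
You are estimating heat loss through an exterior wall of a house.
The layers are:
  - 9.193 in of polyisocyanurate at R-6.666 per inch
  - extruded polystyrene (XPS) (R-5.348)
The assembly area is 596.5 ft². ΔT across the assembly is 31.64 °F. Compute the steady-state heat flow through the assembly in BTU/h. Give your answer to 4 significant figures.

283.3 BTU/h

9.193 × 6.666 = 61.281
R_total = 61.281 + 5.348 = 66.629 ft²·°F·h/BTU
Q = A·ΔT/R = 596.5 × 31.64 / 66.629 = 283.26 BTU/h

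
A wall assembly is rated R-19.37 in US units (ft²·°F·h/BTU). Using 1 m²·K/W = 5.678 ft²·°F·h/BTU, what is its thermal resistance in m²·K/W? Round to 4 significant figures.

R_SI = 19.37/5.678 = 3.4114

3.411 m²·K/W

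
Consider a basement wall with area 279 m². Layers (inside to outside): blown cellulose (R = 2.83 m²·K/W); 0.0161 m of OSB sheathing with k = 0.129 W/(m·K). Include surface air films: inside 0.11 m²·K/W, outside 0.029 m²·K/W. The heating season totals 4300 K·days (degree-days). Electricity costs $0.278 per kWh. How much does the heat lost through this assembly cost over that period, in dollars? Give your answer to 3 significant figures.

0.0161/0.129 = 0.1248
R_total = 0.11 + 2.83 + 0.1248 + 0.029 = 3.094 m²·K/W
E = A × HDD × 24 / R / 1000 = 279 × 4300 × 24 / 3.094 / 1000 = 9307 kWh
Cost = 9307 × 0.278 = $2587

2590 dollars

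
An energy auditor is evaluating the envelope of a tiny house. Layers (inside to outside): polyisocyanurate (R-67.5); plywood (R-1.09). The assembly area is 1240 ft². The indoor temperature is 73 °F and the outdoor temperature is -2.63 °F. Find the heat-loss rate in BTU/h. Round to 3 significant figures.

1370 BTU/h

R_total = 67.5 + 1.09 = 68.59 ft²·°F·h/BTU
Q = A·ΔT/R = 1240 × (73 − (-2.63)) / 68.59 = 1367 BTU/h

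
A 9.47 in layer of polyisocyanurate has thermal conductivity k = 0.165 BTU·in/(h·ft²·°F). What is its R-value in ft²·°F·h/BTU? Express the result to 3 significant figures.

57.4 ft²·°F·h/BTU

R = L/k = 9.47/0.165 = 57.39 ft²·°F·h/BTU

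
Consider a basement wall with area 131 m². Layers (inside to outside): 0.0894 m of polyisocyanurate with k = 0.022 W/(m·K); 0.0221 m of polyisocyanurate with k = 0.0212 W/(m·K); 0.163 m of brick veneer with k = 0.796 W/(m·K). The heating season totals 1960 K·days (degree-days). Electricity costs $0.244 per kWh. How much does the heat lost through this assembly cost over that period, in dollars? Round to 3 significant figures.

0.0894/0.022 = 4.064
0.0221/0.0212 = 1.042
0.163/0.796 = 0.2048
R_total = 4.064 + 1.042 + 0.2048 = 5.311 m²·K/W
E = A × HDD × 24 / R / 1000 = 131 × 1960 × 24 / 5.311 / 1000 = 1160 kWh
Cost = 1160 × 0.244 = $283.1

283 dollars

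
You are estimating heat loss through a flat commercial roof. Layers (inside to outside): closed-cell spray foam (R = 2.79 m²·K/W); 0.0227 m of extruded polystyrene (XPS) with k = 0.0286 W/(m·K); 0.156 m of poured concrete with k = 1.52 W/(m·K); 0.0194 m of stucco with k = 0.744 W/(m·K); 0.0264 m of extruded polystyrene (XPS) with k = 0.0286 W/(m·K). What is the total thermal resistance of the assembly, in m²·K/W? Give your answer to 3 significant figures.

4.64 m²·K/W

0.0227/0.0286 = 0.7937
0.156/1.52 = 0.1026
0.0194/0.744 = 0.02608
0.0264/0.0286 = 0.9231
R_total = 2.79 + 0.7937 + 0.1026 + 0.02608 + 0.9231 = 4.635 m²·K/W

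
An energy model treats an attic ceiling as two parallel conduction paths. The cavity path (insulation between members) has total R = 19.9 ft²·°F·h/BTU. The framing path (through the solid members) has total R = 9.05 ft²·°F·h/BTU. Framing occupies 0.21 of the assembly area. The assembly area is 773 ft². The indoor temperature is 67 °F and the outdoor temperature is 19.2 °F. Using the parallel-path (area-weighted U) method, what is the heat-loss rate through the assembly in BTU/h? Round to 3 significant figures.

U_eff = 0.79/19.9 + 0.21/9.05 = 0.0397 + 0.0232 = 0.0629
R_eff = 1/U_eff = 15.9 ft²·°F·h/BTU
Q = 773 × (67 − 19.2) / 15.9 = 2324 BTU/h

2320 BTU/h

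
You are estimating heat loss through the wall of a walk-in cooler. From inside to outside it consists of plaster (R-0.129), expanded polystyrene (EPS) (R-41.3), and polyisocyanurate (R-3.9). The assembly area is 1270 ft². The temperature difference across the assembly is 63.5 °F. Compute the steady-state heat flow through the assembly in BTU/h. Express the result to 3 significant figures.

1780 BTU/h

R_total = 0.129 + 41.3 + 3.9 = 45.33 ft²·°F·h/BTU
Q = A·ΔT/R = 1270 × 63.5 / 45.33 = 1779 BTU/h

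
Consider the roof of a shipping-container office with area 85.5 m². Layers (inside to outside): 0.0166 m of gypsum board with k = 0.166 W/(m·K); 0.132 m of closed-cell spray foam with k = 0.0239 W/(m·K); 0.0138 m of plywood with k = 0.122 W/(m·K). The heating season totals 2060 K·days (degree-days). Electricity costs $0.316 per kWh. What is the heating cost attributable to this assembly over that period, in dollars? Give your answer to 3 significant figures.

233 dollars

0.0166/0.166 = 0.1
0.132/0.0239 = 5.523
0.0138/0.122 = 0.1131
R_total = 0.1 + 5.523 + 0.1131 = 5.736 m²·K/W
E = A × HDD × 24 / R / 1000 = 85.5 × 2060 × 24 / 5.736 / 1000 = 736.9 kWh
Cost = 736.9 × 0.316 = $232.9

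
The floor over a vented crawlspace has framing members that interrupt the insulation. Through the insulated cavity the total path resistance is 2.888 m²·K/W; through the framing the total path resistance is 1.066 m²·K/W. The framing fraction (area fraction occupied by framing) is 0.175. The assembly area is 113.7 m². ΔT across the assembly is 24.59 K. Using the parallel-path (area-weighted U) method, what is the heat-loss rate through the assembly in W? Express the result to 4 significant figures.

U_eff = 0.825/2.888 + 0.175/1.066 = 0.28566 + 0.16417 = 0.44983
R_eff = 1/U_eff = 2.2231 m²·K/W
Q = 113.7 × 24.59 / 2.2231 = 1257.7 W

1258 W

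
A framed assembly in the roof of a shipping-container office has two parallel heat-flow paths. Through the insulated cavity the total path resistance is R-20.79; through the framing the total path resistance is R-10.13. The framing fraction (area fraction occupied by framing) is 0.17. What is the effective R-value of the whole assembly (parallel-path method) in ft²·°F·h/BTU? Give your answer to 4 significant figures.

U_eff = 0.83/20.79 + 0.17/10.13 = 0.039923 + 0.016782 = 0.056705
R_eff = 1/U_eff = 17.635 ft²·°F·h/BTU

17.64 ft²·°F·h/BTU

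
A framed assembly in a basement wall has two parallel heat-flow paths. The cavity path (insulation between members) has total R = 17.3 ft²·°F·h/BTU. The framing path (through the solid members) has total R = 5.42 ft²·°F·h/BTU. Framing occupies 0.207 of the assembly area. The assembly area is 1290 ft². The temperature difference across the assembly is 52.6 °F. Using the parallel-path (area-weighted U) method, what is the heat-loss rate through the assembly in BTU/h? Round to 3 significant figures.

U_eff = 0.793/17.3 + 0.207/5.42 = 0.04584 + 0.03819 = 0.08403
R_eff = 1/U_eff = 11.9 ft²·°F·h/BTU
Q = 1290 × 52.6 / 11.9 = 5702 BTU/h

5700 BTU/h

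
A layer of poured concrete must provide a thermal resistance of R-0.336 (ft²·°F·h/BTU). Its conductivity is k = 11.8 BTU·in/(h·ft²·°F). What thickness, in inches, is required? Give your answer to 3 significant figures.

L = R × k = 0.336 × 11.8 = 3.965 in

3.96 in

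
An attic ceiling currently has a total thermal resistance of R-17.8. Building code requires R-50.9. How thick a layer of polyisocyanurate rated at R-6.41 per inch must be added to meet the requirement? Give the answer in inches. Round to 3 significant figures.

ΔR = 50.9 − 17.8 = 33.1 ft²·°F·h/BTU
L = ΔR / (R/in) = 33.1/6.41 = 5.164 in

5.16 in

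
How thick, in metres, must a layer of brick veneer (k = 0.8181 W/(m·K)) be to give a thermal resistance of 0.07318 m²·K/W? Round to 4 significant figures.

L = R·k = 0.07318 × 0.8181 = 0.059869 m

0.05987 m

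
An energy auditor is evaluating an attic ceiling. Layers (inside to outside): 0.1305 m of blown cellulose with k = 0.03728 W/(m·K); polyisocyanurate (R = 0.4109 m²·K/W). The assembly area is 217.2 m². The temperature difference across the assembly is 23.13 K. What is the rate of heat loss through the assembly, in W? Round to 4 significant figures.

0.1305/0.03728 = 3.5005
R_total = 3.5005 + 0.4109 = 3.9114 m²·K/W
Q = A·ΔT/R = 217.2 × 23.13 / 3.9114 = 1284.4 W

1284 W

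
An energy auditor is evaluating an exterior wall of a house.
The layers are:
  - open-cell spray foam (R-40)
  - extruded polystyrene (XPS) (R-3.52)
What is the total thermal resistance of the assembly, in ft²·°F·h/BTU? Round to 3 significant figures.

R_total = 40 + 3.52 = 43.52 ft²·°F·h/BTU

43.5 ft²·°F·h/BTU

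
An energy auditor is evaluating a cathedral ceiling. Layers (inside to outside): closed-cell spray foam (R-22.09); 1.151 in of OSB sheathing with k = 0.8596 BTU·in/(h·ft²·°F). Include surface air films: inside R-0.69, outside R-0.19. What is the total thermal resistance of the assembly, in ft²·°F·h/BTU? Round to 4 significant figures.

1.151/0.8596 = 1.339
R_total = 0.69 + 22.09 + 1.339 + 0.19 = 24.309 ft²·°F·h/BTU

24.31 ft²·°F·h/BTU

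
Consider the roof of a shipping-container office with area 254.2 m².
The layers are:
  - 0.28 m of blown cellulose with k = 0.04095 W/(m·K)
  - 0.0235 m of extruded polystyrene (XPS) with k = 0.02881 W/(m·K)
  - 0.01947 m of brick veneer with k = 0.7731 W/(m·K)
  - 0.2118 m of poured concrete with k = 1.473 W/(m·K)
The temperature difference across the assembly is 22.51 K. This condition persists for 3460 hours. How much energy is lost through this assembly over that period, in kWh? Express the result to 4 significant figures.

0.28/0.04095 = 6.8376
0.0235/0.02881 = 0.81569
0.01947/0.7731 = 0.025184
0.2118/1.473 = 0.14379
R_total = 6.8376 + 0.81569 + 0.025184 + 0.14379 = 7.8223 m²·K/W
Q = 254.2 × 22.51 / 7.8223 = 731.51 W
E = 731.51 W × 3460 h / 1000 = 2531 kWh

2531 kWh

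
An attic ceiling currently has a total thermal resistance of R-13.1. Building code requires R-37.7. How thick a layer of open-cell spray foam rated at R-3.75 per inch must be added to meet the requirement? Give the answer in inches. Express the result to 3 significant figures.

6.56 in

ΔR = 37.7 − 13.1 = 24.6 ft²·°F·h/BTU
L = ΔR / (R/in) = 24.6/3.75 = 6.56 in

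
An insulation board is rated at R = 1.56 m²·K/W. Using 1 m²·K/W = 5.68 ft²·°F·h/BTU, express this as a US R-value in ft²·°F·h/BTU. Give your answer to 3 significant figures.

8.86 ft²·°F·h/BTU

R_US = 1.56 × 5.68 = 8.861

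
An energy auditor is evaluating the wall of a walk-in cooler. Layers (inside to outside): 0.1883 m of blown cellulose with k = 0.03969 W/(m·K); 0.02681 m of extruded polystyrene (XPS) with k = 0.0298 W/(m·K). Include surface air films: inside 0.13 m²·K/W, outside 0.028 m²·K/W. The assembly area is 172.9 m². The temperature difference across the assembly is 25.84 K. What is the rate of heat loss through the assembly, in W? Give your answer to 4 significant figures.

770.0 W

0.1883/0.03969 = 4.7443
0.02681/0.0298 = 0.89966
R_total = 0.13 + 4.7443 + 0.89966 + 0.028 = 5.8019 m²·K/W
Q = A·ΔT/R = 172.9 × 25.84 / 5.8019 = 770.04 W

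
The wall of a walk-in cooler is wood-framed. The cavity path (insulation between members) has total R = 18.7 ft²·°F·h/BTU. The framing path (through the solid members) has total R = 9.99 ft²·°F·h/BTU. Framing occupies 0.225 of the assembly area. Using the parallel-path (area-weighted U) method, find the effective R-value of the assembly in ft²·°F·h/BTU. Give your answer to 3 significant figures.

U_eff = 0.775/18.7 + 0.225/9.99 = 0.04144 + 0.02252 = 0.06397
R_eff = 1/U_eff = 15.63 ft²·°F·h/BTU

15.6 ft²·°F·h/BTU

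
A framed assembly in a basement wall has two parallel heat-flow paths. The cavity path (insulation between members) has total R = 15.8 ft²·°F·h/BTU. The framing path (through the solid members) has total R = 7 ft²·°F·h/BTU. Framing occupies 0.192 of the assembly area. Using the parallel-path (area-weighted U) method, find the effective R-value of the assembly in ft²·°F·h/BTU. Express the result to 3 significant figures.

12.7 ft²·°F·h/BTU

U_eff = 0.808/15.8 + 0.192/7 = 0.05114 + 0.02743 = 0.07857
R_eff = 1/U_eff = 12.73 ft²·°F·h/BTU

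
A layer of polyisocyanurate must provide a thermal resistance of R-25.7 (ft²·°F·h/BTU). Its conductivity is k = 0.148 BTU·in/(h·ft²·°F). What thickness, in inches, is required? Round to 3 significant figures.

3.80 in

L = R × k = 25.7 × 0.148 = 3.804 in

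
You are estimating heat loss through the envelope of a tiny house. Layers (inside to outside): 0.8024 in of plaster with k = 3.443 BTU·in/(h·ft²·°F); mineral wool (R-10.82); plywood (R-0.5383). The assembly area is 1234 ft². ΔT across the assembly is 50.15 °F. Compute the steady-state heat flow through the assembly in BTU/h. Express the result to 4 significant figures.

5339 BTU/h

0.8024/3.443 = 0.23305
R_total = 0.23305 + 10.82 + 0.5383 = 11.591 ft²·°F·h/BTU
Q = A·ΔT/R = 1234 × 50.15 / 11.591 = 5338.9 BTU/h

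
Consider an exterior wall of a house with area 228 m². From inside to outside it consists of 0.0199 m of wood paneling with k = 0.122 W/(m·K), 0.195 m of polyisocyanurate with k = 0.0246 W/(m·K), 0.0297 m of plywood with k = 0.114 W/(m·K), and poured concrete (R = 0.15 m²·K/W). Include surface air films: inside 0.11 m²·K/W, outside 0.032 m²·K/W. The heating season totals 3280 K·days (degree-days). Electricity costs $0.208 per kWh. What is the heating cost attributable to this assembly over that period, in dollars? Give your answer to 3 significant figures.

0.0199/0.122 = 0.1631
0.195/0.0246 = 7.927
0.0297/0.114 = 0.2605
R_total = 0.11 + 0.1631 + 7.927 + 0.2605 + 0.15 + 0.032 = 8.642 m²·K/W
E = A × HDD × 24 / R / 1000 = 228 × 3280 × 24 / 8.642 / 1000 = 2077 kWh
Cost = 2077 × 0.208 = $432

432 dollars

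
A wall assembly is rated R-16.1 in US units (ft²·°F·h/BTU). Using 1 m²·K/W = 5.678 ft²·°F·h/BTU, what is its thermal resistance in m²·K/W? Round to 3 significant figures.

R_SI = 16.1/5.678 = 2.836

2.84 m²·K/W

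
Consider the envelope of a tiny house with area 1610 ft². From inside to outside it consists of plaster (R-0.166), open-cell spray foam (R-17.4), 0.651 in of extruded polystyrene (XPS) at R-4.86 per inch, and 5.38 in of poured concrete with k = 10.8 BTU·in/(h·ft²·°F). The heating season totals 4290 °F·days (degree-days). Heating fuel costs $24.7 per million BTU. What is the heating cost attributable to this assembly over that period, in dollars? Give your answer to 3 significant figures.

0.651 × 4.86 = 3.164
5.38/10.8 = 0.4981
R_total = 0.166 + 17.4 + 3.164 + 0.4981 = 21.23 ft²·°F·h/BTU
E = A × HDD × 24 / R = 1610 × 4290 × 24 / 21.23 = 7809000 BTU
Cost = 7809000/10⁶ × 24.7 = $192.9

193 dollars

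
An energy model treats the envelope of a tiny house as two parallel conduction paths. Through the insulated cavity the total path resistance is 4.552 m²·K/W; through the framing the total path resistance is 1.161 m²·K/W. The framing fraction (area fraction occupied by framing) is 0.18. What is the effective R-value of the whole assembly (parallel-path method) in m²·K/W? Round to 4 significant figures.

U_eff = 0.82/4.552 + 0.18/1.161 = 0.18014 + 0.15504 = 0.33518
R_eff = 1/U_eff = 2.9835 m²·K/W

2.983 m²·K/W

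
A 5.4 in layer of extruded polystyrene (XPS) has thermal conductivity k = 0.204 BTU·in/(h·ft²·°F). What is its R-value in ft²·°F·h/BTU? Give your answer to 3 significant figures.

R = L/k = 5.4/0.204 = 26.47 ft²·°F·h/BTU

26.5 ft²·°F·h/BTU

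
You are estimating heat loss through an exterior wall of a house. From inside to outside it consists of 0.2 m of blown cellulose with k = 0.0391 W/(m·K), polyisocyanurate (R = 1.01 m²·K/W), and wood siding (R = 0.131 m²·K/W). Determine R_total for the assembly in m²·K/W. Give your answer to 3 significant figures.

6.26 m²·K/W

0.2/0.0391 = 5.115
R_total = 5.115 + 1.01 + 0.131 = 6.256 m²·K/W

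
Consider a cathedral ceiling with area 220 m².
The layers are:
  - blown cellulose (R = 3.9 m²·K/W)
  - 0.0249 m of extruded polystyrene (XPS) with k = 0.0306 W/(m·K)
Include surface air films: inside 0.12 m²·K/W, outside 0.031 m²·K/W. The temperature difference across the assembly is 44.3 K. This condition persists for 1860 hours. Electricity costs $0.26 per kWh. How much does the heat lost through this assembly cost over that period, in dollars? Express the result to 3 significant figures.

969 dollars

0.0249/0.0306 = 0.8137
R_total = 0.12 + 3.9 + 0.8137 + 0.031 = 4.865 m²·K/W
Q = 220 × 44.3 / 4.865 = 2003 W
E = 2003 W × 1860 h / 1000 = 3726 kWh
Cost = 3726 × 0.26 = $968.8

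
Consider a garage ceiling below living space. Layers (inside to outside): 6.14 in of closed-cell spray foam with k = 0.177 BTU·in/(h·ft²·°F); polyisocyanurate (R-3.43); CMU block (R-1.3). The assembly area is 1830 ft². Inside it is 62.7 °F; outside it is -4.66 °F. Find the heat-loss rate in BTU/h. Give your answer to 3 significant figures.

6.14/0.177 = 34.69
R_total = 34.69 + 3.43 + 1.3 = 39.42 ft²·°F·h/BTU
Q = A·ΔT/R = 1830 × (62.7 − (-4.66)) / 39.42 = 3127 BTU/h

3130 BTU/h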